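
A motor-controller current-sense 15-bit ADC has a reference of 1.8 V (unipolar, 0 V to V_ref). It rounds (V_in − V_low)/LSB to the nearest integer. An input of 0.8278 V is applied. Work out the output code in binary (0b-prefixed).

Full-scale span = 1.8 V; LSB = 1.8/2^15 = 54.93 µV.
(0.8278 − 0) / 5.49316e-05 = 15069.639 LSBs.
Round → code 15070.
In binary (0b-prefixed): 0b11101011011110.

code 0b11101011011110 (decimal 15070)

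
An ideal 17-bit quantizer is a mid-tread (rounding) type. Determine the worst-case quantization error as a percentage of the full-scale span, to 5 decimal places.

0.00038 %

Rounding → worst-case error = ½ LSB = V_FS/2^18, so 100/262144 = 0.00038147 % of full scale.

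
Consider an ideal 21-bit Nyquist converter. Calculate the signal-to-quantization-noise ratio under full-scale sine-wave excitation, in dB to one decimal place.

SNR ≈ 6.02·N + 1.76 dB = 6.02·21 + 1.76 = 128.18 dB.

128.2 dB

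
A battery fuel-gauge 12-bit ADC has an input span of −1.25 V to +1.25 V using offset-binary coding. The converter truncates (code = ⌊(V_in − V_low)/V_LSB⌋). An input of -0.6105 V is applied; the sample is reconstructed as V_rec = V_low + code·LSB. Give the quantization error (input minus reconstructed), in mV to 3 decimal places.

0.462 mV

One LSB is 2.5 V / 4096 = 0.610 mV.
(-0.6105 − (−1.25))/0.000610352 = 1047.7568; ⌊·⌋ gives code 1047.
V_rec = (−1.25) + 1047·0.000610352 = -0.61096191 V.
Error = -0.6105 − (−0.61096191) = 0.000461914 V = 0.462 mV.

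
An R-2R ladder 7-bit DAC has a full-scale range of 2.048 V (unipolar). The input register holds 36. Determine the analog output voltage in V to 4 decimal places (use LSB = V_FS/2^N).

0.5760 V

LSB = 2.048 V / 2^7 = 16.000 mV.
V_out = 0 + 36 × 0.016 V = 0.576 V.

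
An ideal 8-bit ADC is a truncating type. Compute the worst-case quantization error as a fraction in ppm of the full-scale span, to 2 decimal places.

Truncating → worst-case error = 1 LSB = V_FS/2^8, so 1e+06/256 = 3906.25 ppm of full scale.

3906.25 ppm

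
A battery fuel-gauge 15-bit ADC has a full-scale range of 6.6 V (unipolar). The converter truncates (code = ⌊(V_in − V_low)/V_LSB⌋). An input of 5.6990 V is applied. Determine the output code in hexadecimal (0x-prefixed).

code 0x6E86 (decimal 28294)

With 32768 levels over 6.6 V, one step is 201.42 µV.
(V_in − V_low)/LSB = (5.6990 − 0) / 0.000201416 = 28294.672.
So the output code is 28294.
In hexadecimal (0x-prefixed): 0x6E86.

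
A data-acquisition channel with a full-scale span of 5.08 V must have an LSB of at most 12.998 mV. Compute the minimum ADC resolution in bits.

Number of steps required ≥ 5.08 V / 12.998 mV = 390.83.
Need 2^N ≥ 390.83; 2^8 = 256, 2^9 = 512.
Minimum N = 9.

9 bits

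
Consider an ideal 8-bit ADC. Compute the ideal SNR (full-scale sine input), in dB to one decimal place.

49.9 dB

SNR ≈ 6.02·N + 1.76 dB = 6.02·8 + 1.76 = 49.92 dB.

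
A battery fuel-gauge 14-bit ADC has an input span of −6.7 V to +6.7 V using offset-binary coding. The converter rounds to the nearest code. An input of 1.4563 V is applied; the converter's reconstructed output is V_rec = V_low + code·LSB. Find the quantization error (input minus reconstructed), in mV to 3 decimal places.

-0.328 mV

One LSB is 13.4 V / 16384 = 0.818 mV.
Scaled input = 9972.5984 LSBs, so code = 9973.
Reconstructed: 1.4566284 V.
Difference: -0.000328418 V → -0.328 mV.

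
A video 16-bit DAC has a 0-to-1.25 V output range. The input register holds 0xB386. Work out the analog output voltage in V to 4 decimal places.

0.8766 V

LSB = 1.25 V / 2^16 = 19.07 µV.
Code 0xB386 = 45958 decimal.
V_out = 0 + 45958 × 1.90735e-05 V = 0.876579 V.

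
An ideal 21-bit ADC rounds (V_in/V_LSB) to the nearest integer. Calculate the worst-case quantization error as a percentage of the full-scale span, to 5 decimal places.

0.00002 %

Rounding → worst-case error = ½ LSB = V_FS/2^22, so 100/4194304 = 2.38419e-05 % of full scale.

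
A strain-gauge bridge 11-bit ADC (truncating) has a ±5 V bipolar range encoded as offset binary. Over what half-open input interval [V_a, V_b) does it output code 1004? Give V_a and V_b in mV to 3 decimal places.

LSB = 10/2^11 = 4.883 mV.
V_a = V_low + 1004·LSB = -0.0976562 V; V_b = V_low + 1005·LSB = -0.0927734 V.

[-97.656 mV, -92.773 mV)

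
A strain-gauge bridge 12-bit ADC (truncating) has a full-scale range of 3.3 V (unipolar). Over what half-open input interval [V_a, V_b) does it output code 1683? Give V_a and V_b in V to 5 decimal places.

[1.35593 V, 1.35674 V)

LSB = 3.3/2^12 = 0.806 mV.
V_a = V_low + 1683·LSB = 1.35593 V; V_b = V_low + 1684·LSB = 1.35674 V.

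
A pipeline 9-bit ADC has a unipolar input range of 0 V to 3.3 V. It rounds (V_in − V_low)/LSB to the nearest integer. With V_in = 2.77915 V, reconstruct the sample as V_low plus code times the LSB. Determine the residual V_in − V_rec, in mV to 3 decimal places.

1.220 mV

One LSB is 3.3 V / 512 = 6.445 mV.
(2.77915 − 0)/0.00644531 = 431.1893; round gives code 431.
Code 431 maps back to 0 + 431×0.00644531 V = 2.7779297 V.
Error = 2.77915 − 2.7779297 = 0.00122031 V = 1.220 mV.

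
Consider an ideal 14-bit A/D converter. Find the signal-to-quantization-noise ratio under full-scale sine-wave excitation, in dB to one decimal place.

86.0 dB

SNR ≈ 6.02·N + 1.76 dB = 6.02·14 + 1.76 = 86.04 dB.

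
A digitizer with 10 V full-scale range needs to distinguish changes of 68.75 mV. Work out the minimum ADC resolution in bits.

8 bits

Number of steps required ≥ 10 V / 68.75 mV = 145.45.
Need 2^N ≥ 145.45; 2^7 = 128, 2^8 = 256.
Minimum N = 8.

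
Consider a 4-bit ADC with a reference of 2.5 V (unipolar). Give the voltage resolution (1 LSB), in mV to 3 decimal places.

Full-scale span = 2.5 V.
LSB = 2.5 / 2^4 = 2.5 / 16 = 0.15625 V = 156.250 mV.

156.250 mV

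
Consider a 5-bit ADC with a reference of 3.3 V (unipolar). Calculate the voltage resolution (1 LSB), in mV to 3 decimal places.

Full-scale span = 3.3 V.
LSB = 3.3 / 2^5 = 3.3 / 32 = 0.103125 V = 103.125 mV.

103.125 mV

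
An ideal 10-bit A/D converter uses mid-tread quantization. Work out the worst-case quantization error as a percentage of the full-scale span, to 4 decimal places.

Rounding → worst-case error = ½ LSB = V_FS/2^11, so 100/2048 = 0.0488281 % of full scale.

0.0488 %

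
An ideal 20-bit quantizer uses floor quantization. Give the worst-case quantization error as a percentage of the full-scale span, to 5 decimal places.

Truncating → worst-case error = 1 LSB = V_FS/2^20, so 100/1048576 = 9.53674e-05 % of full scale.

0.00010 %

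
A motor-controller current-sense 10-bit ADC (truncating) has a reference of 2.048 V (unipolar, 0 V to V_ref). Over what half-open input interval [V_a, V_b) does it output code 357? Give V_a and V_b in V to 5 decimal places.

[0.71400 V, 0.71600 V)

LSB = 2.048/2^10 = 2.000 mV.
V_a = V_low + 357·LSB = 0.714 V; V_b = V_low + 358·LSB = 0.716 V.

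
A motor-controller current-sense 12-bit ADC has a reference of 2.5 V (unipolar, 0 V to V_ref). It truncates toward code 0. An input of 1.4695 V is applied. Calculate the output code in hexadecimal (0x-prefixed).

code 0x967 (decimal 2407)

With 4096 levels over 2.5 V, one step is 0.610 mV.
(1.4695 − 0) / 0.000610352 = 2407.629 LSBs.
Floor → code 2407.
In hexadecimal (0x-prefixed): 0x967.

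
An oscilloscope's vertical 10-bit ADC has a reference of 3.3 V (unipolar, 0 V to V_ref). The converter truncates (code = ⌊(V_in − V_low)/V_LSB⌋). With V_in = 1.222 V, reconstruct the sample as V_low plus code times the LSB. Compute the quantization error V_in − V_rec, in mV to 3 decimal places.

0.613 mV

LSB = 3.3/2^10 = 3.223 mV.
(V_in − V_low)/LSB = (1.222 − 0)/0.00322266 = 379.1903 → code 379 (floor).
Code 379 maps back to 0 + 379×0.00322266 V = 1.2213867 V.
V_in − V_rec = 0.000613281 V = 0.613 mV.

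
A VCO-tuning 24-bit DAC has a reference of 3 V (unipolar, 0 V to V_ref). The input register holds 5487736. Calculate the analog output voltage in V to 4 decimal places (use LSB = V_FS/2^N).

LSB = 3 V / 2^24 = 0.18 µV.
V_out = 0 + 5487736 × 1.78814e-07 V = 0.981284 V.

0.9813 V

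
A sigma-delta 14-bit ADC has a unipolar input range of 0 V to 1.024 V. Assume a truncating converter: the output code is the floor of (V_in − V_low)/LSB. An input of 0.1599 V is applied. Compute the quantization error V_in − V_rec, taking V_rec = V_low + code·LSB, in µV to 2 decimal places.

LSB = 1.024/2^14 = 62.50 µV.
(0.1599 − 0)/6.25e-05 = 2558.4000; ⌊·⌋ gives code 2558.
V_rec = 0 + 2558·6.25e-05 = 0.159875 V.
V_in − V_rec = 2.5e-05 V = 25.00 µV.

25.00 µV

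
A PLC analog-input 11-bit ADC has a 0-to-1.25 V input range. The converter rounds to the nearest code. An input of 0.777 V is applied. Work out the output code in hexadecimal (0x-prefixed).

LSB = 1.25 V / 2048 = 0.610 mV.
Input sits at 1273.037 steps above V_low.
So the output code is 1273.
In hexadecimal (0x-prefixed): 0x4F9.

code 0x4F9 (decimal 1273)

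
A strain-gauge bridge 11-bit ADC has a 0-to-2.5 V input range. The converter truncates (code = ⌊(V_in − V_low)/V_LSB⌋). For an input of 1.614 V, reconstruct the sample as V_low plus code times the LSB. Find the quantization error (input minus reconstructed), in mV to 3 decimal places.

0.230 mV

Step size: 2.5 V ÷ 2^11 = 1.221 mV.
Scaled input = 1322.1888 LSBs, so code = 1322.
Code 1322 maps back to 0 + 1322×0.0012207 V = 1.6137695 V.
V_in − V_rec = 0.000230469 V = 0.230 mV.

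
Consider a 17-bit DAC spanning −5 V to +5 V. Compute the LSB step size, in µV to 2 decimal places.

76.29 µV

Full-scale span = 10 V.
LSB = 10 / 2^17 = 10 / 131072 = 7.62939e-05 V = 76.29 µV.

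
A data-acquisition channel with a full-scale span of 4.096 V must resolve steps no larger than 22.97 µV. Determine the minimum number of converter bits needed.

Number of steps required ≥ 4.096 V / 22.97 µV = 178319.55.
Need 2^N ≥ 178319.55; 2^17 = 131072, 2^18 = 262144.
Minimum N = 18.

18 bits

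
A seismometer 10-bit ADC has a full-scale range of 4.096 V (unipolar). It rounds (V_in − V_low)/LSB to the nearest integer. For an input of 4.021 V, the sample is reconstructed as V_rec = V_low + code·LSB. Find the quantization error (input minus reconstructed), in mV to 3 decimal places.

LSB = 4.096/2^10 = 4.000 mV.
(4.021 − 0)/0.004 = 1005.2500; round gives code 1005.
Reconstructed: 4.02 V.
V_in − V_rec = 0.001 V = 1.000 mV.

1.000 mV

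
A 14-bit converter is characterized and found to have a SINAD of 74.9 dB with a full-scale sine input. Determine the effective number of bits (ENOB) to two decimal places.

ENOB = (SINAD − 1.76) / 6.02 = (74.9 − 1.76)/6.02 = 12.150.

12.15 bits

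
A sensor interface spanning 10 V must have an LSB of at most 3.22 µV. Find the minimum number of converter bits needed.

22 bits

Number of steps required ≥ 10 V / 3.22 µV = 3105590.06.
Need 2^N ≥ 3105590.06; 2^21 = 2097152, 2^22 = 4194304.
Minimum N = 22.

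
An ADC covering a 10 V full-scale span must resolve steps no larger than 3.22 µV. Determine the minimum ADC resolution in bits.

22 bits

Number of steps required ≥ 10 V / 3.22 µV = 3105590.06.
Need 2^N ≥ 3105590.06; 2^21 = 2097152, 2^22 = 4194304.
Minimum N = 22.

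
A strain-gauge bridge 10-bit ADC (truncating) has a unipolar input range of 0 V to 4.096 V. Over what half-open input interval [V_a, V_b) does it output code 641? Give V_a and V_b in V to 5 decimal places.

LSB = 4.096/2^10 = 4.000 mV.
V_a = V_low + 641·LSB = 2.564 V; V_b = V_low + 642·LSB = 2.568 V.

[2.56400 V, 2.56800 V)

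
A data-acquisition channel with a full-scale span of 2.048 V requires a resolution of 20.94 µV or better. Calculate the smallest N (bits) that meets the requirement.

17 bits

Number of steps required ≥ 2.048 V / 20.94 µV = 97803.25.
Need 2^N ≥ 97803.25; 2^16 = 65536, 2^17 = 131072.
Minimum N = 17.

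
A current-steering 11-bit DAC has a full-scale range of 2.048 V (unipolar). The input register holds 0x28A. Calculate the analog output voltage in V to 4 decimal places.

0.6500 V

LSB = 2.048 V / 2^11 = 1.000 mV.
Code 0x28A = 650 decimal.
V_out = 0 + 650 × 0.001 V = 0.65 V.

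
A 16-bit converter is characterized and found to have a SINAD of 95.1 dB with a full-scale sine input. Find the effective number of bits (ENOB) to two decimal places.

15.50 bits

ENOB = (SINAD − 1.76) / 6.02 = (95.1 − 1.76)/6.02 = 15.505.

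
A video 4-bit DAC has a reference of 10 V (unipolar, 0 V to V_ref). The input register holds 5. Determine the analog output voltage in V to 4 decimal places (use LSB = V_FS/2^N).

3.1250 V

LSB = 10 V / 2^4 = 0.6250 V.
V_out = 0 + 5 × 0.625 V = 3.125 V.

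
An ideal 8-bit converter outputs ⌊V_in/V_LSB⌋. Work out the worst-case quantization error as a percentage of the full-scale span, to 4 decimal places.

0.3906 %

Truncating → worst-case error = 1 LSB = V_FS/2^8, so 100/256 = 0.390625 % of full scale.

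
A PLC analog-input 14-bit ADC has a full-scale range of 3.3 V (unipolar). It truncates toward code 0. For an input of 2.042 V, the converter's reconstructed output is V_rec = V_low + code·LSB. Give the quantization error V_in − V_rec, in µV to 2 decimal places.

44.43 µV

One LSB is 3.3 V / 16384 = 201.42 µV.
(2.042 − 0)/0.000201416 = 10138.2206; ⌊·⌋ gives code 10138.
V_rec = 0 + 10138·0.000201416 = 2.0419556 V.
Error = 2.042 − 2.0419556 = 4.44336e-05 V = 44.43 µV.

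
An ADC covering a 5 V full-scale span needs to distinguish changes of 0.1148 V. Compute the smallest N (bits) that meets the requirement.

6 bits

Number of steps required ≥ 5 V / 0.1148 V = 43.55.
Need 2^N ≥ 43.55; 2^5 = 32, 2^6 = 64.
Minimum N = 6.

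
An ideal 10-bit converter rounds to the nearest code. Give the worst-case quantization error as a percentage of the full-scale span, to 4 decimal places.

0.0488 %

Rounding → worst-case error = ½ LSB = V_FS/2^11, so 100/2048 = 0.0488281 % of full scale.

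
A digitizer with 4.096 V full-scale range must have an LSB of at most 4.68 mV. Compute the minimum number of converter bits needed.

Number of steps required ≥ 4.096 V / 4.68 mV = 875.21.
Need 2^N ≥ 875.21; 2^9 = 512, 2^10 = 1024.
Minimum N = 10.

10 bits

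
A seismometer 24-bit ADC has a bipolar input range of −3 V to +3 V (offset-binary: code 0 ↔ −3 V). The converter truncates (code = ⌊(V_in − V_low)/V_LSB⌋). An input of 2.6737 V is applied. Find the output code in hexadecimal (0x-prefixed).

LSB = 6 V / 16777216 = 0.36 µV.
(2.6737 − (−3)) / 3.57628e-07 = 15864815.070 LSBs.
So the output code is 15864815.
In hexadecimal (0x-prefixed): 0xF213EF.

code 0xF213EF (decimal 15864815)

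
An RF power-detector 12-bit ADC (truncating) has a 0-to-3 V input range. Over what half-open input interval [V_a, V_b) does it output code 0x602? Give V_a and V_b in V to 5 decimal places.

LSB = 3/2^12 = 0.732 mV.
Code 0x602 = 1538 decimal.
V_a = V_low + 1538·LSB = 1.12646 V; V_b = V_low + 1539·LSB = 1.1272 V.

[1.12646 V, 1.12720 V)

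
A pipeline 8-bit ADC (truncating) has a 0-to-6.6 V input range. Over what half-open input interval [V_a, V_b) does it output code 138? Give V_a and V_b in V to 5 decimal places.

LSB = 6.6/2^8 = 25.781 mV.
V_a = V_low + 138·LSB = 3.55781 V; V_b = V_low + 139·LSB = 3.58359 V.

[3.55781 V, 3.58359 V)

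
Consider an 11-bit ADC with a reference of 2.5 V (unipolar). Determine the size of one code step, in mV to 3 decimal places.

1.221 mV

Full-scale span = 2.5 V.
LSB = 2.5 / 2^11 = 2.5 / 2048 = 0.0012207 V = 1.221 mV.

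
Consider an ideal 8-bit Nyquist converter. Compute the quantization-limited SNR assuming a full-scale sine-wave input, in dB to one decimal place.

SNR ≈ 6.02·N + 1.76 dB = 6.02·8 + 1.76 = 49.92 dB.

49.9 dB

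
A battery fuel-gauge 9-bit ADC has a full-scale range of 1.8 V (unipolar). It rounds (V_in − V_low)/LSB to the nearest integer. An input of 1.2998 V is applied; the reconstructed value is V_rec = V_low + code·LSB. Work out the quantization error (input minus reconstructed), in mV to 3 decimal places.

-0.981 mV

LSB = 1.8/2^9 = 3.516 mV.
(V_in − V_low)/LSB = (1.2998 − 0)/0.00351563 = 369.7209 → code 370 (round).
Reconstructed: 1.3007812 V.
V_in − V_rec = -0.00098125 V = -0.981 mV.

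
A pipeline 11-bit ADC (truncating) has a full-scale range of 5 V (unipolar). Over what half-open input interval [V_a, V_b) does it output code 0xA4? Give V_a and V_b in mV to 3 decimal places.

LSB = 5/2^11 = 2.441 mV.
Code 0xA4 = 164 decimal.
V_a = V_low + 164·LSB = 0.400391 V; V_b = V_low + 165·LSB = 0.402832 V.

[400.391 mV, 402.832 mV)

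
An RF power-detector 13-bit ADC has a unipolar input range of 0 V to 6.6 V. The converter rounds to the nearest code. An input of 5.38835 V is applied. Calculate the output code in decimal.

Full-scale span = 6.6 V; LSB = 6.6/2^13 = 0.806 mV.
Input sits at 6688.085 steps above V_low.
So the output code is 6688.

code 6688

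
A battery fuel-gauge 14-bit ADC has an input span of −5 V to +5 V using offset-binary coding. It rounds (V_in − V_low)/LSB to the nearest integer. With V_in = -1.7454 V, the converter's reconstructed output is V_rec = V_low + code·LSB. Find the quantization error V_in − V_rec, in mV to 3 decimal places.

0.205 mV

One LSB is 10 V / 16384 = 0.610 mV.
(V_in − V_low)/LSB = (-1.7454 − (−5))/0.000610352 = 5332.3366 → code 5332 (round).
V_rec = (−5) + 5332·0.000610352 = -1.7456055 V.
V_in − V_rec = 0.000205469 V = 0.205 mV.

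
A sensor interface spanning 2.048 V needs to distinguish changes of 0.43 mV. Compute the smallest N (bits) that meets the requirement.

Number of steps required ≥ 2.048 V / 0.43 mV = 4762.79.
Need 2^N ≥ 4762.79; 2^12 = 4096, 2^13 = 8192.
Minimum N = 13.

13 bits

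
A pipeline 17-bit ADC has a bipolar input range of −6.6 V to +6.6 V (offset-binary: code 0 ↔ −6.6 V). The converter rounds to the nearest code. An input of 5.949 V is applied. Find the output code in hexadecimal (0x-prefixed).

Full-scale span = 13.2 V; LSB = 13.2/2^17 = 100.71 µV.
Input sits at 124607.767 steps above V_low.
round(124607.767) = 124608.
In hexadecimal (0x-prefixed): 0x1E6C0.

code 0x1E6C0 (decimal 124608)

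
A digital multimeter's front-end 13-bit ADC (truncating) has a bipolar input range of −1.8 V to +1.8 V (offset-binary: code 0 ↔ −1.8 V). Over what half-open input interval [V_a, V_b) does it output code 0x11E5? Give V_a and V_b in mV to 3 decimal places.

[213.135 mV, 213.574 mV)

LSB = 3.6/2^13 = 439.45 µV.
Code 0x11E5 = 4581 decimal.
V_a = V_low + 4581·LSB = 0.213135 V; V_b = V_low + 4582·LSB = 0.213574 V.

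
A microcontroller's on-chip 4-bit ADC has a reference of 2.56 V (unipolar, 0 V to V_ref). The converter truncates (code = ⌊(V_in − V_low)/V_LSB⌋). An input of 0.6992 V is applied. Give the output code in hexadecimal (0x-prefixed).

With 16 levels over 2.56 V, one step is 160.000 mV.
Input sits at 4.370 steps above V_low.
Floor → code 4.
In hexadecimal (0x-prefixed): 0x4.

code 0x4 (decimal 4)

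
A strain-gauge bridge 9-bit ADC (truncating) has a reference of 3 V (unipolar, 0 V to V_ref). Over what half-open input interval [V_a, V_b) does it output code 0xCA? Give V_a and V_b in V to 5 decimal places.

[1.18359 V, 1.18945 V)

LSB = 3/2^9 = 5.859 mV.
Code 0xCA = 202 decimal.
V_a = V_low + 202·LSB = 1.18359 V; V_b = V_low + 203·LSB = 1.18945 V.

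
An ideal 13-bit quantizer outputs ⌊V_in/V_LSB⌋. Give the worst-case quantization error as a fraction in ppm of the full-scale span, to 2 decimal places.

Truncating → worst-case error = 1 LSB = V_FS/2^13, so 1e+06/8192 = 122.07 ppm of full scale.

122.07 ppm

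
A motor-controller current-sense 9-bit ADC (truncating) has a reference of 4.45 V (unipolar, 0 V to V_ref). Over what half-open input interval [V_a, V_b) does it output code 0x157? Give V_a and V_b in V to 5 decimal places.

LSB = 4.45/2^9 = 8.691 mV.
Code 0x157 = 343 decimal.
V_a = V_low + 343·LSB = 2.98115 V; V_b = V_low + 344·LSB = 2.98984 V.

[2.98115 V, 2.98984 V)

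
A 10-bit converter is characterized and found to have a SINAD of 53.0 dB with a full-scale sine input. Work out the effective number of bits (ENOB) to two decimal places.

ENOB = (SINAD − 1.76) / 6.02 = (53.0 − 1.76)/6.02 = 8.512.

8.51 bits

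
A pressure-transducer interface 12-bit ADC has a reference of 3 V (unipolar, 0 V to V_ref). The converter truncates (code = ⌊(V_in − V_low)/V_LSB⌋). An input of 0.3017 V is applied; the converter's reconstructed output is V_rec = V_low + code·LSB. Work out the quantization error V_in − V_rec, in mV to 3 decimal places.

0.675 mV

LSB = 3/2^12 = 0.732 mV.
Scaled input = 411.9211 LSBs, so code = 411.
Reconstructed: 0.30102539 V.
Difference: 0.000674609 V → 0.675 mV.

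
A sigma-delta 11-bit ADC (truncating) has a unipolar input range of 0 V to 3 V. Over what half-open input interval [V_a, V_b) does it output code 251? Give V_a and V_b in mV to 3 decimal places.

LSB = 3/2^11 = 1.465 mV.
V_a = V_low + 251·LSB = 0.367676 V; V_b = V_low + 252·LSB = 0.369141 V.

[367.676 mV, 369.141 mV)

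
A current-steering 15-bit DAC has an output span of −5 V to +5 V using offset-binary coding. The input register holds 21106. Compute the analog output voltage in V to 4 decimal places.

LSB = 10 V / 2^15 = 305.18 µV.
V_out = (−5) + 21106 × 0.000305176 V = 1.44104 V.

1.4410 V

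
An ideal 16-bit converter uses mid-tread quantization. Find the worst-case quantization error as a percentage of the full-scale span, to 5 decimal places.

0.00076 %

Rounding → worst-case error = ½ LSB = V_FS/2^17, so 100/131072 = 0.000762939 % of full scale.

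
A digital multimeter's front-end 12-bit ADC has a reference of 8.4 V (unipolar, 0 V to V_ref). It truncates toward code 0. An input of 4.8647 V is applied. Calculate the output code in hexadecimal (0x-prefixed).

With 4096 levels over 8.4 V, one step is 2.051 mV.
(4.8647 − 0) / 0.00205078 = 2372.120 LSBs.
So the output code is 2372.
In hexadecimal (0x-prefixed): 0x944.

code 0x944 (decimal 2372)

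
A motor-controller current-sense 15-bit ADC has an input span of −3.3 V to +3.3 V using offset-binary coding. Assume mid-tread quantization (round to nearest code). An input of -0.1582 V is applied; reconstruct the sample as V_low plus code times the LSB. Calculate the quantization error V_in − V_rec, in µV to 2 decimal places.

Step size: 6.6 V ÷ 2^15 = 201.42 µV.
Scaled input = 15598.5610 LSBs, so code = 15599.
Reconstructed: -0.15811157 V.
Difference: -8.84277e-05 V → -88.43 µV.

-88.43 µV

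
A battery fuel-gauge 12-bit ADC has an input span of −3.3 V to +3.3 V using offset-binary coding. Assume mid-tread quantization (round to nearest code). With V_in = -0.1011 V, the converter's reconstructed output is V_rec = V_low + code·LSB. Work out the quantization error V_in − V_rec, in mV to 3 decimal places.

0.414 mV

Step size: 6.6 V ÷ 2^12 = 1.611 mV.
(V_in − V_low)/LSB = (-0.1011 − (−3.3))/0.00161133 = 1985.2567 → code 1985 (round).
Code 1985 maps back to (−3.3) + 1985×0.00161133 V = -0.10151367 V.
Error = -0.1011 − (−0.10151367) = 0.000413672 V = 0.414 mV.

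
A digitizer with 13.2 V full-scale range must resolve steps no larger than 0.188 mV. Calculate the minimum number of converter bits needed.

17 bits

Number of steps required ≥ 13.2 V / 0.188 mV = 70212.77.
Need 2^N ≥ 70212.77; 2^16 = 65536, 2^17 = 131072.
Minimum N = 17.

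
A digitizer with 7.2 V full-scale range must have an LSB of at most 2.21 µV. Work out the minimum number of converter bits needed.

Number of steps required ≥ 7.2 V / 2.21 µV = 3257918.55.
Need 2^N ≥ 3257918.55; 2^21 = 2097152, 2^22 = 4194304.
Minimum N = 22.

22 bits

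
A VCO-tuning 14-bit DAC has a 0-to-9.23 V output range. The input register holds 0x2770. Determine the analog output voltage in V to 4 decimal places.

5.6876 V

LSB = 9.23 V / 2^14 = 0.563 mV.
Code 0x2770 = 10096 decimal.
V_out = 0 + 10096 × 0.000563354 V = 5.68763 V.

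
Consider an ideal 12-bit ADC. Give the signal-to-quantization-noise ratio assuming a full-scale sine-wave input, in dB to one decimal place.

SNR ≈ 6.02·N + 1.76 dB = 6.02·12 + 1.76 = 74.00 dB.

74.0 dB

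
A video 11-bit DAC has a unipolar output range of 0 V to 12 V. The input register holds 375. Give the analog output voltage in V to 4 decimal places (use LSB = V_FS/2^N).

LSB = 12 V / 2^11 = 5.859 mV.
V_out = 0 + 375 × 0.00585938 V = 2.19727 V.

2.1973 V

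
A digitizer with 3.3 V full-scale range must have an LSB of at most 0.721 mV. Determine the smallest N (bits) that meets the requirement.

Number of steps required ≥ 3.3 V / 0.721 mV = 4576.98.
Need 2^N ≥ 4576.98; 2^12 = 4096, 2^13 = 8192.
Minimum N = 13.

13 bits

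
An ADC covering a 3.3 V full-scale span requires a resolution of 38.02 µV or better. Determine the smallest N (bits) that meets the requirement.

17 bits

Number of steps required ≥ 3.3 V / 38.02 µV = 86796.42.
Need 2^N ≥ 86796.42; 2^16 = 65536, 2^17 = 131072.
Minimum N = 17.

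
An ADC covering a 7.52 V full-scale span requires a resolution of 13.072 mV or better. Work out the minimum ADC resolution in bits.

10 bits

Number of steps required ≥ 7.52 V / 13.072 mV = 575.28.
Need 2^N ≥ 575.28; 2^9 = 512, 2^10 = 1024.
Minimum N = 10.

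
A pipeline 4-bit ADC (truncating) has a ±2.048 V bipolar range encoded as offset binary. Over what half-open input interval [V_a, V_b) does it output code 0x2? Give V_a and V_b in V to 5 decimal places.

LSB = 4.096/2^4 = 256.000 mV.
Code 0x2 = 2 decimal.
V_a = V_low + 2·LSB = -1.536 V; V_b = V_low + 3·LSB = -1.28 V.

[-1.53600 V, -1.28000 V)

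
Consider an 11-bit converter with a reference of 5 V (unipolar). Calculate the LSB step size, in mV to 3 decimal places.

Full-scale span = 5 V.
LSB = 5 / 2^11 = 5 / 2048 = 0.00244141 V = 2.441 mV.

2.441 mV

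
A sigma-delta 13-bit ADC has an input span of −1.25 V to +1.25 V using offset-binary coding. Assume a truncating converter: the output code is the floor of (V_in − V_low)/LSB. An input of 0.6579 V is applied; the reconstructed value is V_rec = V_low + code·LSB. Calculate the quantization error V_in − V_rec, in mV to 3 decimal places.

0.246 mV

One LSB is 2.5 V / 8192 = 305.18 µV.
(0.6579 − (−1.25))/0.000305176 = 6251.8067; ⌊·⌋ gives code 6251.
V_rec = (−1.25) + 6251·0.000305176 = 0.65765381 V.
Difference: 0.000246191 V → 0.246 mV.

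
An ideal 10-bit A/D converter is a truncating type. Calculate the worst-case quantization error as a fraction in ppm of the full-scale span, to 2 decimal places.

976.56 ppm

Truncating → worst-case error = 1 LSB = V_FS/2^10, so 1e+06/1024 = 976.562 ppm of full scale.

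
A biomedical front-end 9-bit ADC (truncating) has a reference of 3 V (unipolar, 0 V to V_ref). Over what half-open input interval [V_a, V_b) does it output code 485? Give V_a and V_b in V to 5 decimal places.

[2.84180 V, 2.84766 V)

LSB = 3/2^9 = 5.859 mV.
V_a = V_low + 485·LSB = 2.8418 V; V_b = V_low + 486·LSB = 2.84766 V.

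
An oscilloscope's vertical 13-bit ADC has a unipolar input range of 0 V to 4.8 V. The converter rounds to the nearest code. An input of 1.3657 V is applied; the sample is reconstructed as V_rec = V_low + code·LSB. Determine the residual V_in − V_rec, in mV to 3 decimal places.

LSB = 4.8/2^13 = 0.586 mV.
(V_in − V_low)/LSB = (1.3657 − 0)/0.000585937 = 2330.7947 → code 2331 (round).
Reconstructed: 1.3658203 V.
Error = 1.3657 − 1.3658203 = -0.000120313 V = -0.120 mV.

-0.120 mV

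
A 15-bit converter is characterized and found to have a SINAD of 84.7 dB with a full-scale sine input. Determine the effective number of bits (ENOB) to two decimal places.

ENOB = (SINAD − 1.76) / 6.02 = (84.7 − 1.76)/6.02 = 13.777.

13.78 bits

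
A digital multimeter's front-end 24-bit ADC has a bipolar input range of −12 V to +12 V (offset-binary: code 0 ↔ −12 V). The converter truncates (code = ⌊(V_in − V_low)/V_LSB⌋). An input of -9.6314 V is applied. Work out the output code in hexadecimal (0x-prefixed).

LSB = 24 V / 16777216 = 1.43 µV.
(V_in − V_low)/LSB = (-9.6314 − (−12)) / 1.43051e-06 = 1655771.409.
Floor → code 1655771.
In hexadecimal (0x-prefixed): 0x1943DB.

code 0x1943DB (decimal 1655771)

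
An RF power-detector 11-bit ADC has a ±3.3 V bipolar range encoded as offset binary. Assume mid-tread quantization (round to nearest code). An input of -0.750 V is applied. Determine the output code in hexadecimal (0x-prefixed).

Full-scale span = 6.6 V; LSB = 6.6/2^11 = 3.223 mV.
(-0.750 − (−3.3)) / 0.00322266 = 791.273 LSBs.
Round → code 791.
In hexadecimal (0x-prefixed): 0x317.

code 0x317 (decimal 791)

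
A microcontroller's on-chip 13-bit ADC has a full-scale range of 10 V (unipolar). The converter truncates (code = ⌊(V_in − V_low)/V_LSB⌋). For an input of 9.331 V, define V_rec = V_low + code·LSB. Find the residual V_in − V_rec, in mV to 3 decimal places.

1.166 mV

LSB = 10/2^13 = 1.221 mV.
Scaled input = 7643.9552 LSBs, so code = 7643.
Reconstructed: 9.329834 V.
Difference: 0.00116602 V → 1.166 mV.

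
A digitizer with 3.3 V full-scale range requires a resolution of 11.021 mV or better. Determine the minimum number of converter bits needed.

Number of steps required ≥ 3.3 V / 11.021 mV = 299.43.
Need 2^N ≥ 299.43; 2^8 = 256, 2^9 = 512.
Minimum N = 9.

9 bits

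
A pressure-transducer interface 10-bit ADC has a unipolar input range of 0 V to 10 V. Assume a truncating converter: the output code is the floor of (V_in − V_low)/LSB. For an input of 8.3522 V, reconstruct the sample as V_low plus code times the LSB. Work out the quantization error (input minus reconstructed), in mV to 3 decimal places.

2.591 mV

Step size: 10 V ÷ 2^10 = 9.766 mV.
Scaled input = 855.2653 LSBs, so code = 855.
Reconstructed: 8.3496094 V.
Error = 8.3522 − 8.3496094 = 0.00259063 V = 2.591 mV.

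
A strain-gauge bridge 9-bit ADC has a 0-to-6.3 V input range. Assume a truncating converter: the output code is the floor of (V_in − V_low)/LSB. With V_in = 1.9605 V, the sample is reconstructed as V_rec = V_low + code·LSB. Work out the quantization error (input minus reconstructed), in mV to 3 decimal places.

4.055 mV

LSB = 6.3/2^9 = 12.305 mV.
Scaled input = 159.3295 LSBs, so code = 159.
Reconstructed: 1.9564453 V.
V_in − V_rec = 0.00405469 V = 4.055 mV.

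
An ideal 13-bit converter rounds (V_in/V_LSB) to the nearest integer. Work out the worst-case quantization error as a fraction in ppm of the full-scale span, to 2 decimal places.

Rounding → worst-case error = ½ LSB = V_FS/2^14, so 1e+06/16384 = 61.0352 ppm of full scale.

61.04 ppm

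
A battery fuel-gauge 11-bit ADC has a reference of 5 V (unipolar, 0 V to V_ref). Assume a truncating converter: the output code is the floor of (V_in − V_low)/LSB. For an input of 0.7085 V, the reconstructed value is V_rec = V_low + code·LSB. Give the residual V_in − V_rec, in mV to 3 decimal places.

LSB = 5/2^11 = 2.441 mV.
(0.7085 − 0)/0.00244141 = 290.2016; ⌊·⌋ gives code 290.
V_rec = 0 + 290·0.00244141 = 0.70800781 V.
Difference: 0.000492188 V → 0.492 mV.

0.492 mV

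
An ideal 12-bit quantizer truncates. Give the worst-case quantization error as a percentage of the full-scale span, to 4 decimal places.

Truncating → worst-case error = 1 LSB = V_FS/2^12, so 100/4096 = 0.0244141 % of full scale.

0.0244 %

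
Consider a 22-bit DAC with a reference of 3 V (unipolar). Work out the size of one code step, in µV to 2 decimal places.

0.72 µV

Full-scale span = 3 V.
LSB = 3 / 2^22 = 3 / 4194304 = 7.15256e-07 V = 0.72 µV.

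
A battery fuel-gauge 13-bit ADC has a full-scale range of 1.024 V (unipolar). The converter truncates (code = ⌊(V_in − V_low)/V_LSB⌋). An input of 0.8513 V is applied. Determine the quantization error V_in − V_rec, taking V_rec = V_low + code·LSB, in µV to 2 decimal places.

50.00 µV

Step size: 1.024 V ÷ 2^13 = 125.00 µV.
Scaled input = 6810.4000 LSBs, so code = 6810.
Code 6810 maps back to 0 + 6810×0.000125 V = 0.85125 V.
Difference: 5e-05 V → 50.00 µV.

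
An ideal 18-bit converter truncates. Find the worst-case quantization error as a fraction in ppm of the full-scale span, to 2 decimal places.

3.81 ppm

Truncating → worst-case error = 1 LSB = V_FS/2^18, so 1e+06/262144 = 3.8147 ppm of full scale.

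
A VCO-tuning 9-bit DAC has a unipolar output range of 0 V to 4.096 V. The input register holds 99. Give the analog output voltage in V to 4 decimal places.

LSB = 4.096 V / 2^9 = 8.000 mV.
V_out = 0 + 99 × 0.008 V = 0.792 V.

0.7920 V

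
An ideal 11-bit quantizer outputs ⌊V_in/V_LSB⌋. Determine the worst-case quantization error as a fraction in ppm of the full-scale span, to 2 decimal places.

488.28 ppm

Truncating → worst-case error = 1 LSB = V_FS/2^11, so 1e+06/2048 = 488.281 ppm of full scale.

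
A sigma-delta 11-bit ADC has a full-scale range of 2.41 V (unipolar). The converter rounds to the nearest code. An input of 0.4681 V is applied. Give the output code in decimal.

code 398

With 2048 levels over 2.41 V, one step is 1.177 mV.
Input sits at 397.788 steps above V_low.
round(397.788) = 398.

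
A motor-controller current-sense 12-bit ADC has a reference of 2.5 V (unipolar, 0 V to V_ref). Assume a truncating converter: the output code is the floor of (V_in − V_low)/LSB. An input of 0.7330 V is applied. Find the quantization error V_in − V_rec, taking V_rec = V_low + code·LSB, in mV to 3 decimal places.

0.578 mV

LSB = 2.5/2^12 = 0.610 mV.
Scaled input = 1200.9472 LSBs, so code = 1200.
V_rec = 0 + 1200·0.000610352 = 0.73242188 V.
Difference: 0.000578125 V → 0.578 mV.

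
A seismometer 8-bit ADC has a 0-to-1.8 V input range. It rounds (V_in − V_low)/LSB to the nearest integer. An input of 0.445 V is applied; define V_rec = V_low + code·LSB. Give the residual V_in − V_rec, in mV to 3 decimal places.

One LSB is 1.8 V / 256 = 7.031 mV.
(V_in − V_low)/LSB = (0.445 − 0)/0.00703125 = 63.2889 → code 63 (round).
V_rec = 0 + 63·0.00703125 = 0.44296875 V.
Error = 0.445 − 0.44296875 = 0.00203125 V = 2.031 mV.

2.031 mV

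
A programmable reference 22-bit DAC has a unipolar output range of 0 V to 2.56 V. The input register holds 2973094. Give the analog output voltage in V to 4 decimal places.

LSB = 2.56 V / 2^22 = 0.61 µV.
V_out = 0 + 2973094 × 6.10352e-07 V = 1.81463 V.

1.8146 V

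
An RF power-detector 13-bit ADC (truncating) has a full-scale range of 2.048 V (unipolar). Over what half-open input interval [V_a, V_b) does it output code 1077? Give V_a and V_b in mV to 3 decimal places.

[269.250 mV, 269.500 mV)

LSB = 2.048/2^13 = 250.00 µV.
V_a = V_low + 1077·LSB = 0.26925 V; V_b = V_low + 1078·LSB = 0.2695 V.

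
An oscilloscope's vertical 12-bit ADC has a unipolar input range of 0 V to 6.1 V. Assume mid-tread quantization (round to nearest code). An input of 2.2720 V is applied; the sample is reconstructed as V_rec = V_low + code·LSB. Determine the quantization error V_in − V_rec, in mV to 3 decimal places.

-0.607 mV

LSB = 6.1/2^12 = 1.489 mV.
(2.2720 − 0)/0.00148926 = 1525.5921; round gives code 1526.
Reconstructed: 2.2726074 V.
Error = 2.2720 − 2.2726074 = -0.000607422 V = -0.607 mV.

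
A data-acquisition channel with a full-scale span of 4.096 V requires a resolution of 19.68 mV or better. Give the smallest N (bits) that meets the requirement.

Number of steps required ≥ 4.096 V / 19.68 mV = 208.13.
Need 2^N ≥ 208.13; 2^7 = 128, 2^8 = 256.
Minimum N = 8.

8 bits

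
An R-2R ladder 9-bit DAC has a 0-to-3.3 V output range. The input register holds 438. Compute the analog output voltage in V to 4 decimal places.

2.8230 V

LSB = 3.3 V / 2^9 = 6.445 mV.
V_out = 0 + 438 × 0.00644531 V = 2.82305 V.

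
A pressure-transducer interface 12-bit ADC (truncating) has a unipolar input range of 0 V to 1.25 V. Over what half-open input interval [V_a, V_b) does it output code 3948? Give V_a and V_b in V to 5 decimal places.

[1.20483 V, 1.20514 V)

LSB = 1.25/2^12 = 305.18 µV.
V_a = V_low + 3948·LSB = 1.20483 V; V_b = V_low + 3949·LSB = 1.20514 V.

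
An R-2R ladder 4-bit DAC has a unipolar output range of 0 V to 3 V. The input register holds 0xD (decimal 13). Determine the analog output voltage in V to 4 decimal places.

2.4375 V

LSB = 3 V / 2^4 = 187.500 mV.
Code 0xD = 13 decimal.
V_out = 0 + 13 × 0.1875 V = 2.4375 V.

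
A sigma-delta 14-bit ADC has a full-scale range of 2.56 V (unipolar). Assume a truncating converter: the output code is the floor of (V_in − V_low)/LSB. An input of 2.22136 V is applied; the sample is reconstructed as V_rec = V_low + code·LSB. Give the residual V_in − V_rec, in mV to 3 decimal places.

0.110 mV

LSB = 2.56/2^14 = 156.25 µV.
(V_in − V_low)/LSB = (2.22136 − 0)/0.00015625 = 14216.7040 → code 14216 (floor).
Reconstructed: 2.22125 V.
V_in − V_rec = 0.00011 V = 0.110 mV.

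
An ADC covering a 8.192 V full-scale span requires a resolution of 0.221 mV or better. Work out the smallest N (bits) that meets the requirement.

16 bits

Number of steps required ≥ 8.192 V / 0.221 mV = 37067.87.
Need 2^N ≥ 37067.87; 2^15 = 32768, 2^16 = 65536.
Minimum N = 16.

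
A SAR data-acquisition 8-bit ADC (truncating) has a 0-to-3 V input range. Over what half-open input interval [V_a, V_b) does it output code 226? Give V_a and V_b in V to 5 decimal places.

[2.64844 V, 2.66016 V)

LSB = 3/2^8 = 11.719 mV.
V_a = V_low + 226·LSB = 2.64844 V; V_b = V_low + 227·LSB = 2.66016 V.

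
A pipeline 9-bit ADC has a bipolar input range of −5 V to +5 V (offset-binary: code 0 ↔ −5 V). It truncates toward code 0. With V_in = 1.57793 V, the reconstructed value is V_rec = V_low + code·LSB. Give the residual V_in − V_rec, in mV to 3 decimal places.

15.430 mV

Step size: 10 V ÷ 2^9 = 19.531 mV.
(V_in − V_low)/LSB = (1.57793 − (−5))/0.0195312 = 336.7900 → code 336 (floor).
Code 336 maps back to (−5) + 336×0.0195312 V = 1.5625 V.
Error = 1.57793 − 1.5625 = 0.01543 V = 15.430 mV.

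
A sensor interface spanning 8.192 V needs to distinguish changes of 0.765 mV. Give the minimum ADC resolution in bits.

Number of steps required ≥ 8.192 V / 0.765 mV = 10708.50.
Need 2^N ≥ 10708.50; 2^13 = 8192, 2^14 = 16384.
Minimum N = 14.

14 bits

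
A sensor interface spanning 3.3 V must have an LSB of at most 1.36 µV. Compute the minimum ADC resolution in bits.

Number of steps required ≥ 3.3 V / 1.36 µV = 2426470.59.
Need 2^N ≥ 2426470.59; 2^21 = 2097152, 2^22 = 4194304.
Minimum N = 22.

22 bits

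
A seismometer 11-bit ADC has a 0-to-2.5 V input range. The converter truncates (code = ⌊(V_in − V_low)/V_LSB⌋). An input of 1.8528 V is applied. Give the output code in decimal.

Full-scale span = 2.5 V; LSB = 2.5/2^11 = 1.221 mV.
(1.8528 − 0) / 0.0012207 = 1517.814 LSBs.
So the output code is 1517.

code 1517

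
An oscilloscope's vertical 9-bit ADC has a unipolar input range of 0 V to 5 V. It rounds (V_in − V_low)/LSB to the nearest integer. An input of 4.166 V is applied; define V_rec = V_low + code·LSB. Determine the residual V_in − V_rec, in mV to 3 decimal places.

One LSB is 5 V / 512 = 9.766 mV.
(V_in − V_low)/LSB = (4.166 − 0)/0.00976562 = 426.5984 → code 427 (round).
Reconstructed: 4.1699219 V.
Difference: -0.00392188 V → -3.922 mV.

-3.922 mV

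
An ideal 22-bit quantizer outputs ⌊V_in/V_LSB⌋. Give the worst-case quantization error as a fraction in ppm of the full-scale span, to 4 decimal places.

Truncating → worst-case error = 1 LSB = V_FS/2^22, so 1e+06/4194304 = 0.238419 ppm of full scale.

0.2384 ppm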